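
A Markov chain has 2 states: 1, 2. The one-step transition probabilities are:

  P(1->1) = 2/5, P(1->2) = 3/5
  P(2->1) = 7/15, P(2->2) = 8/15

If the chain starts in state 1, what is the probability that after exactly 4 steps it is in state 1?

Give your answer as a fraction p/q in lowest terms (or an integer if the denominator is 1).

Answer: 2461/5625

Derivation:
Computing P^4 by repeated multiplication:
P^1 =
  1: [2/5, 3/5]
  2: [7/15, 8/15]
P^2 =
  1: [11/25, 14/25]
  2: [98/225, 127/225]
P^3 =
  1: [164/375, 211/375]
  2: [1477/3375, 1898/3375]
P^4 =
  1: [2461/5625, 3164/5625]
  2: [22148/50625, 28477/50625]

(P^4)[1 -> 1] = 2461/5625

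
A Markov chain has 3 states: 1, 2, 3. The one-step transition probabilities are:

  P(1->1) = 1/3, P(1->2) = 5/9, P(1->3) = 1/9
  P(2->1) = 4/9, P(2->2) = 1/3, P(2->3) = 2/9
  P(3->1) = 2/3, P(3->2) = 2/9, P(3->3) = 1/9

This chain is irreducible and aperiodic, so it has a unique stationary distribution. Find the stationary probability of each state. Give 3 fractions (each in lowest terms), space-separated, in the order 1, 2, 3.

Answer: 22/51 7/17 8/51

Derivation:
The stationary distribution satisfies pi = pi * P, i.e.:
  pi_1 = 1/3*pi_1 + 4/9*pi_2 + 2/3*pi_3
  pi_2 = 5/9*pi_1 + 1/3*pi_2 + 2/9*pi_3
  pi_3 = 1/9*pi_1 + 2/9*pi_2 + 1/9*pi_3
with normalization: pi_1 + pi_2 + pi_3 = 1.

Using the first 2 balance equations plus normalization, the linear system A*pi = b is:
  [-2/3, 4/9, 2/3] . pi = 0
  [5/9, -2/3, 2/9] . pi = 0
  [1, 1, 1] . pi = 1

Solving yields:
  pi_1 = 22/51
  pi_2 = 7/17
  pi_3 = 8/51

Verification (pi * P):
  22/51*1/3 + 7/17*4/9 + 8/51*2/3 = 22/51 = pi_1  (ok)
  22/51*5/9 + 7/17*1/3 + 8/51*2/9 = 7/17 = pi_2  (ok)
  22/51*1/9 + 7/17*2/9 + 8/51*1/9 = 8/51 = pi_3  (ok)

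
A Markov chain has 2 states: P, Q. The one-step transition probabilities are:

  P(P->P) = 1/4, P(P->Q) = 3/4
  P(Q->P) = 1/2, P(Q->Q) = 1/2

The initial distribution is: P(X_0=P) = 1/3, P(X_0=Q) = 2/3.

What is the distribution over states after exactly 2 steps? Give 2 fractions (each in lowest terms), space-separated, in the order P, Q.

Propagating the distribution step by step (d_{t+1} = d_t * P):
d_0 = (P=1/3, Q=2/3)
  d_1[P] = 1/3*1/4 + 2/3*1/2 = 5/12
  d_1[Q] = 1/3*3/4 + 2/3*1/2 = 7/12
d_1 = (P=5/12, Q=7/12)
  d_2[P] = 5/12*1/4 + 7/12*1/2 = 19/48
  d_2[Q] = 5/12*3/4 + 7/12*1/2 = 29/48
d_2 = (P=19/48, Q=29/48)

Answer: 19/48 29/48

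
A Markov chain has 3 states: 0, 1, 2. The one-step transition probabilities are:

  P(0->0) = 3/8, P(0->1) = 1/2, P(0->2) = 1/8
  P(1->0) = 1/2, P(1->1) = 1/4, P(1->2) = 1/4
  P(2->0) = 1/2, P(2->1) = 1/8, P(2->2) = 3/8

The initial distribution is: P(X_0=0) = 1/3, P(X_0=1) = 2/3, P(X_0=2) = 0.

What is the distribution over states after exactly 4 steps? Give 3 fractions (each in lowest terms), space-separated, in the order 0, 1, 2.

Propagating the distribution step by step (d_{t+1} = d_t * P):
d_0 = (0=1/3, 1=2/3, 2=0)
  d_1[0] = 1/3*3/8 + 2/3*1/2 + 0*1/2 = 11/24
  d_1[1] = 1/3*1/2 + 2/3*1/4 + 0*1/8 = 1/3
  d_1[2] = 1/3*1/8 + 2/3*1/4 + 0*3/8 = 5/24
d_1 = (0=11/24, 1=1/3, 2=5/24)
  d_2[0] = 11/24*3/8 + 1/3*1/2 + 5/24*1/2 = 85/192
  d_2[1] = 11/24*1/2 + 1/3*1/4 + 5/24*1/8 = 65/192
  d_2[2] = 11/24*1/8 + 1/3*1/4 + 5/24*3/8 = 7/32
d_2 = (0=85/192, 1=65/192, 2=7/32)
  d_3[0] = 85/192*3/8 + 65/192*1/2 + 7/32*1/2 = 683/1536
  d_3[1] = 85/192*1/2 + 65/192*1/4 + 7/32*1/8 = 1/3
  d_3[2] = 85/192*1/8 + 65/192*1/4 + 7/32*3/8 = 341/1536
d_3 = (0=683/1536, 1=1/3, 2=341/1536)
  d_4[0] = 683/1536*3/8 + 1/3*1/2 + 341/1536*1/2 = 5461/12288
  d_4[1] = 683/1536*1/2 + 1/3*1/4 + 341/1536*1/8 = 4097/12288
  d_4[2] = 683/1536*1/8 + 1/3*1/4 + 341/1536*3/8 = 455/2048
d_4 = (0=5461/12288, 1=4097/12288, 2=455/2048)

Answer: 5461/12288 4097/12288 455/2048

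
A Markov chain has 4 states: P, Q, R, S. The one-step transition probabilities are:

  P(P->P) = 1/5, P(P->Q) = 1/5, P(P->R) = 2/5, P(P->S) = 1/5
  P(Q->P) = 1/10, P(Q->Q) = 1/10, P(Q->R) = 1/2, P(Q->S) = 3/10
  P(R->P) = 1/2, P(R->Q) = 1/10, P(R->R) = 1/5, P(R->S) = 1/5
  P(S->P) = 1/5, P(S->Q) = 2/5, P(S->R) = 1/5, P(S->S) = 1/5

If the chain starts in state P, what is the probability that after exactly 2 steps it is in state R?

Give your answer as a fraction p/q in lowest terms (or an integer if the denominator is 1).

Answer: 3/10

Derivation:
Computing P^2 by repeated multiplication:
P^1 =
  P: [1/5, 1/5, 2/5, 1/5]
  Q: [1/10, 1/10, 1/2, 3/10]
  R: [1/2, 1/10, 1/5, 1/5]
  S: [1/5, 2/5, 1/5, 1/5]
P^2 =
  P: [3/10, 9/50, 3/10, 11/50]
  Q: [17/50, 1/5, 1/4, 21/100]
  R: [1/4, 21/100, 33/100, 21/100]
  S: [11/50, 9/50, 9/25, 6/25]

(P^2)[P -> R] = 3/10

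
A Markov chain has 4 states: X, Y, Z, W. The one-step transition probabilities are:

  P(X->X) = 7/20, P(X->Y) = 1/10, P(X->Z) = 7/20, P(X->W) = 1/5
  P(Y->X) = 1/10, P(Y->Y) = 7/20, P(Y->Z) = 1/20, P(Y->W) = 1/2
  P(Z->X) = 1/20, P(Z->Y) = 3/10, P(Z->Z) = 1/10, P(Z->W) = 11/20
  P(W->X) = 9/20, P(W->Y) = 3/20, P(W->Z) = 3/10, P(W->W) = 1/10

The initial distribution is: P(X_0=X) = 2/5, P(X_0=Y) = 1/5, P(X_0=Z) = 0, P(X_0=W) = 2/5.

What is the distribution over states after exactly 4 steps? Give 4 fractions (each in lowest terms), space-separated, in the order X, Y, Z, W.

Answer: 52547/200000 33869/160000 173511/800000 61739/200000

Derivation:
Propagating the distribution step by step (d_{t+1} = d_t * P):
d_0 = (X=2/5, Y=1/5, Z=0, W=2/5)
  d_1[X] = 2/5*7/20 + 1/5*1/10 + 0*1/20 + 2/5*9/20 = 17/50
  d_1[Y] = 2/5*1/10 + 1/5*7/20 + 0*3/10 + 2/5*3/20 = 17/100
  d_1[Z] = 2/5*7/20 + 1/5*1/20 + 0*1/10 + 2/5*3/10 = 27/100
  d_1[W] = 2/5*1/5 + 1/5*1/2 + 0*11/20 + 2/5*1/10 = 11/50
d_1 = (X=17/50, Y=17/100, Z=27/100, W=11/50)
  d_2[X] = 17/50*7/20 + 17/100*1/10 + 27/100*1/20 + 11/50*9/20 = 497/2000
  d_2[Y] = 17/50*1/10 + 17/100*7/20 + 27/100*3/10 + 11/50*3/20 = 83/400
  d_2[Z] = 17/50*7/20 + 17/100*1/20 + 27/100*1/10 + 11/50*3/10 = 441/2000
  d_2[W] = 17/50*1/5 + 17/100*1/2 + 27/100*11/20 + 11/50*1/10 = 647/2000
d_2 = (X=497/2000, Y=83/400, Z=441/2000, W=647/2000)
  d_3[X] = 497/2000*7/20 + 83/400*1/10 + 441/2000*1/20 + 647/2000*9/20 = 10573/40000
  d_3[Y] = 497/2000*1/10 + 83/400*7/20 + 441/2000*3/10 + 647/2000*3/20 = 4243/20000
  d_3[Z] = 497/2000*7/20 + 83/400*1/20 + 441/2000*1/10 + 647/2000*3/10 = 4329/20000
  d_3[W] = 497/2000*1/5 + 83/400*1/2 + 441/2000*11/20 + 647/2000*1/10 = 12283/40000
d_3 = (X=10573/40000, Y=4243/20000, Z=4329/20000, W=12283/40000)
  d_4[X] = 10573/40000*7/20 + 4243/20000*1/10 + 4329/20000*1/20 + 12283/40000*9/20 = 52547/200000
  d_4[Y] = 10573/40000*1/10 + 4243/20000*7/20 + 4329/20000*3/10 + 12283/40000*3/20 = 33869/160000
  d_4[Z] = 10573/40000*7/20 + 4243/20000*1/20 + 4329/20000*1/10 + 12283/40000*3/10 = 173511/800000
  d_4[W] = 10573/40000*1/5 + 4243/20000*1/2 + 4329/20000*11/20 + 12283/40000*1/10 = 61739/200000
d_4 = (X=52547/200000, Y=33869/160000, Z=173511/800000, W=61739/200000)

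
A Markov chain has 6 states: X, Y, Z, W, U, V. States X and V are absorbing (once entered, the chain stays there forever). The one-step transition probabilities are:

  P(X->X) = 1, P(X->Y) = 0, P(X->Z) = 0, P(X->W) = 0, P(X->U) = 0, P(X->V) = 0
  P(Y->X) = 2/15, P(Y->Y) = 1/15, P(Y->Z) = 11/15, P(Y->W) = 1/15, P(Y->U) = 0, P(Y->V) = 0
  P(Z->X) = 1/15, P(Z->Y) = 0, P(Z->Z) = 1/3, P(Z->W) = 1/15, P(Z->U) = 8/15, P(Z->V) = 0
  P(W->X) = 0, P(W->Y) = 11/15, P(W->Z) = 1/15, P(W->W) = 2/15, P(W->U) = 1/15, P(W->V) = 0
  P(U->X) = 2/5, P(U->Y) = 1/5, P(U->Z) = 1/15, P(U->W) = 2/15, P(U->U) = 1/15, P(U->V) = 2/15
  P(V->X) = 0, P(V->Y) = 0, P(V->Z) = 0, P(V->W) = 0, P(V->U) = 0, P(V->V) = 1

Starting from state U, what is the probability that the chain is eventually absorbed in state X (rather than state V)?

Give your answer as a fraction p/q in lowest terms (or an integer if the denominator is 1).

Answer: 3853/4903

Derivation:
Let a_i = P(absorbed in X | start in state i).
Boundary conditions: a_X = 1, a_V = 0.
For each transient state i, a_i = sum_j P(i->j) * a_j:
  a_Y = 2/15*a_X + 1/15*a_Y + 11/15*a_Z + 1/15*a_W + 0*a_U + 0*a_V
  a_Z = 1/15*a_X + 0*a_Y + 1/3*a_Z + 1/15*a_W + 8/15*a_U + 0*a_V
  a_W = 0*a_X + 11/15*a_Y + 1/15*a_Z + 2/15*a_W + 1/15*a_U + 0*a_V
  a_U = 2/5*a_X + 1/5*a_Y + 1/15*a_Z + 2/15*a_W + 1/15*a_U + 2/15*a_V

Substituting a_X = 1 and a_V = 0, rearrange to (I - Q) a = r where r[i] = P(i -> X):
  [14/15, -11/15, -1/15, 0] . (a_Y, a_Z, a_W, a_U) = 2/15
  [0, 2/3, -1/15, -8/15] . (a_Y, a_Z, a_W, a_U) = 1/15
  [-11/15, -1/15, 13/15, -1/15] . (a_Y, a_Z, a_W, a_U) = 0
  [-1/5, -1/15, -2/15, 14/15] . (a_Y, a_Z, a_W, a_U) = 2/5

Solving yields:
  a_Y = 4121/4903
  a_Z = 11945/14709
  a_W = 12269/14709
  a_U = 3853/4903

Starting state is U, so the absorption probability is a_U = 3853/4903.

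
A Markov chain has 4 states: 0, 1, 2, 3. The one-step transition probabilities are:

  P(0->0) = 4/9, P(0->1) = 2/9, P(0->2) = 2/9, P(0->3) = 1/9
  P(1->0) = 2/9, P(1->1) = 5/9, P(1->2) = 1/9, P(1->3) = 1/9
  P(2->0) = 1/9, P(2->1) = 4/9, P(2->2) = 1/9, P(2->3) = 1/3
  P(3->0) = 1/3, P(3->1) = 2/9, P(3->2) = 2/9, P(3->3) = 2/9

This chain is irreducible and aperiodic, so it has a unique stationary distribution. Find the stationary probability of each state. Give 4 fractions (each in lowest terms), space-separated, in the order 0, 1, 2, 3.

Answer: 71/248 12/31 5/31 41/248

Derivation:
The stationary distribution satisfies pi = pi * P, i.e.:
  pi_0 = 4/9*pi_0 + 2/9*pi_1 + 1/9*pi_2 + 1/3*pi_3
  pi_1 = 2/9*pi_0 + 5/9*pi_1 + 4/9*pi_2 + 2/9*pi_3
  pi_2 = 2/9*pi_0 + 1/9*pi_1 + 1/9*pi_2 + 2/9*pi_3
  pi_3 = 1/9*pi_0 + 1/9*pi_1 + 1/3*pi_2 + 2/9*pi_3
with normalization: pi_0 + pi_1 + pi_2 + pi_3 = 1.

Using the first 3 balance equations plus normalization, the linear system A*pi = b is:
  [-5/9, 2/9, 1/9, 1/3] . pi = 0
  [2/9, -4/9, 4/9, 2/9] . pi = 0
  [2/9, 1/9, -8/9, 2/9] . pi = 0
  [1, 1, 1, 1] . pi = 1

Solving yields:
  pi_0 = 71/248
  pi_1 = 12/31
  pi_2 = 5/31
  pi_3 = 41/248

Verification (pi * P):
  71/248*4/9 + 12/31*2/9 + 5/31*1/9 + 41/248*1/3 = 71/248 = pi_0  (ok)
  71/248*2/9 + 12/31*5/9 + 5/31*4/9 + 41/248*2/9 = 12/31 = pi_1  (ok)
  71/248*2/9 + 12/31*1/9 + 5/31*1/9 + 41/248*2/9 = 5/31 = pi_2  (ok)
  71/248*1/9 + 12/31*1/9 + 5/31*1/3 + 41/248*2/9 = 41/248 = pi_3  (ok)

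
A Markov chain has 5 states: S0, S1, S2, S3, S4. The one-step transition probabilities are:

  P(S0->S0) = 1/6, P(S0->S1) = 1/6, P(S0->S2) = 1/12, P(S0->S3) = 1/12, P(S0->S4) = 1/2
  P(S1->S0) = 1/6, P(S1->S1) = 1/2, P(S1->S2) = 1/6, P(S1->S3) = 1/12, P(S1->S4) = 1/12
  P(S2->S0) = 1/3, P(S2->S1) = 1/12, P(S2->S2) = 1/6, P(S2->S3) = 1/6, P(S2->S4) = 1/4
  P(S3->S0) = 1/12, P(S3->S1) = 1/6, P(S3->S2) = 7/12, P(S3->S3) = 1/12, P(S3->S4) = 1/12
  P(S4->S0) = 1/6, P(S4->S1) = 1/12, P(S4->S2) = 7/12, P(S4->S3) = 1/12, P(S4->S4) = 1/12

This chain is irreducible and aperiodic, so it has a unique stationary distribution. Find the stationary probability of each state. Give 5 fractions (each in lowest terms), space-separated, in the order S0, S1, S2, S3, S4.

The stationary distribution satisfies pi = pi * P, i.e.:
  pi_S0 = 1/6*pi_S0 + 1/6*pi_S1 + 1/3*pi_S2 + 1/12*pi_S3 + 1/6*pi_S4
  pi_S1 = 1/6*pi_S0 + 1/2*pi_S1 + 1/12*pi_S2 + 1/6*pi_S3 + 1/12*pi_S4
  pi_S2 = 1/12*pi_S0 + 1/6*pi_S1 + 1/6*pi_S2 + 7/12*pi_S3 + 7/12*pi_S4
  pi_S3 = 1/12*pi_S0 + 1/12*pi_S1 + 1/6*pi_S2 + 1/12*pi_S3 + 1/12*pi_S4
  pi_S4 = 1/2*pi_S0 + 1/12*pi_S1 + 1/4*pi_S2 + 1/12*pi_S3 + 1/12*pi_S4
with normalization: pi_S0 + pi_S1 + pi_S2 + pi_S3 + pi_S4 = 1.

Using the first 4 balance equations plus normalization, the linear system A*pi = b is:
  [-5/6, 1/6, 1/3, 1/12, 1/6] . pi = 0
  [1/6, -1/2, 1/12, 1/6, 1/12] . pi = 0
  [1/12, 1/6, -5/6, 7/12, 7/12] . pi = 0
  [1/12, 1/12, 1/6, -11/12, 1/12] . pi = 0
  [1, 1, 1, 1, 1] . pi = 1

Solving yields:
  pi_S0 = 3749/18277
  pi_S1 = 3426/18277
  pi_S2 = 5195/18277
  pi_S3 = 1956/18277
  pi_S4 = 3951/18277

Verification (pi * P):
  3749/18277*1/6 + 3426/18277*1/6 + 5195/18277*1/3 + 1956/18277*1/12 + 3951/18277*1/6 = 3749/18277 = pi_S0  (ok)
  3749/18277*1/6 + 3426/18277*1/2 + 5195/18277*1/12 + 1956/18277*1/6 + 3951/18277*1/12 = 3426/18277 = pi_S1  (ok)
  3749/18277*1/12 + 3426/18277*1/6 + 5195/18277*1/6 + 1956/18277*7/12 + 3951/18277*7/12 = 5195/18277 = pi_S2  (ok)
  3749/18277*1/12 + 3426/18277*1/12 + 5195/18277*1/6 + 1956/18277*1/12 + 3951/18277*1/12 = 1956/18277 = pi_S3  (ok)
  3749/18277*1/2 + 3426/18277*1/12 + 5195/18277*1/4 + 1956/18277*1/12 + 3951/18277*1/12 = 3951/18277 = pi_S4  (ok)

Answer: 3749/18277 3426/18277 5195/18277 1956/18277 3951/18277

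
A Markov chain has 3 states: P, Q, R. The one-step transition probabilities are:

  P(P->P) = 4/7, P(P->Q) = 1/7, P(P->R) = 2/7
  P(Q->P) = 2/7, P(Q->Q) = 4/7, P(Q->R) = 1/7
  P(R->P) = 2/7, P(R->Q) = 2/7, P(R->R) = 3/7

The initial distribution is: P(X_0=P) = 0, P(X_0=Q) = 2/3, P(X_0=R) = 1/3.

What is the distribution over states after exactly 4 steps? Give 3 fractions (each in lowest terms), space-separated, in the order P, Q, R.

Answer: 954/2401 2360/7203 283/1029

Derivation:
Propagating the distribution step by step (d_{t+1} = d_t * P):
d_0 = (P=0, Q=2/3, R=1/3)
  d_1[P] = 0*4/7 + 2/3*2/7 + 1/3*2/7 = 2/7
  d_1[Q] = 0*1/7 + 2/3*4/7 + 1/3*2/7 = 10/21
  d_1[R] = 0*2/7 + 2/3*1/7 + 1/3*3/7 = 5/21
d_1 = (P=2/7, Q=10/21, R=5/21)
  d_2[P] = 2/7*4/7 + 10/21*2/7 + 5/21*2/7 = 18/49
  d_2[Q] = 2/7*1/7 + 10/21*4/7 + 5/21*2/7 = 8/21
  d_2[R] = 2/7*2/7 + 10/21*1/7 + 5/21*3/7 = 37/147
d_2 = (P=18/49, Q=8/21, R=37/147)
  d_3[P] = 18/49*4/7 + 8/21*2/7 + 37/147*2/7 = 134/343
  d_3[Q] = 18/49*1/7 + 8/21*4/7 + 37/147*2/7 = 352/1029
  d_3[R] = 18/49*2/7 + 8/21*1/7 + 37/147*3/7 = 275/1029
d_3 = (P=134/343, Q=352/1029, R=275/1029)
  d_4[P] = 134/343*4/7 + 352/1029*2/7 + 275/1029*2/7 = 954/2401
  d_4[Q] = 134/343*1/7 + 352/1029*4/7 + 275/1029*2/7 = 2360/7203
  d_4[R] = 134/343*2/7 + 352/1029*1/7 + 275/1029*3/7 = 283/1029
d_4 = (P=954/2401, Q=2360/7203, R=283/1029)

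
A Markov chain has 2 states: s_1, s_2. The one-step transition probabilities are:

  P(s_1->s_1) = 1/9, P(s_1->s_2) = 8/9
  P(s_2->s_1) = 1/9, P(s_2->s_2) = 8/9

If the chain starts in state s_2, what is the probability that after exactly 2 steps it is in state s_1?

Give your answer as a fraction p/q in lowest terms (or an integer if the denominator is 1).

Answer: 1/9

Derivation:
Computing P^2 by repeated multiplication:
P^1 =
  s_1: [1/9, 8/9]
  s_2: [1/9, 8/9]
P^2 =
  s_1: [1/9, 8/9]
  s_2: [1/9, 8/9]

(P^2)[s_2 -> s_1] = 1/9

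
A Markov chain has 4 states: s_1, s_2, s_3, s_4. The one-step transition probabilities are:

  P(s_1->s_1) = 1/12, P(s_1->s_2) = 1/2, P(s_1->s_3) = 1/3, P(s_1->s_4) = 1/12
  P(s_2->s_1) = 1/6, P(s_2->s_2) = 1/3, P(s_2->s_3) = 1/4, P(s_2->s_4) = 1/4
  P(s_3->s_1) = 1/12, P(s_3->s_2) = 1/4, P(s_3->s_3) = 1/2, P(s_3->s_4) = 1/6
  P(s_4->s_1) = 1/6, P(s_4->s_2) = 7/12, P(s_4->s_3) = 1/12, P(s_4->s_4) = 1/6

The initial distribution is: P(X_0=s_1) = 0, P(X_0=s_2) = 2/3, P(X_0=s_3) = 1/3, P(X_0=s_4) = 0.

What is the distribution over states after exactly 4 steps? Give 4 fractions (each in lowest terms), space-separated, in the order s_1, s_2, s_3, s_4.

Propagating the distribution step by step (d_{t+1} = d_t * P):
d_0 = (s_1=0, s_2=2/3, s_3=1/3, s_4=0)
  d_1[s_1] = 0*1/12 + 2/3*1/6 + 1/3*1/12 + 0*1/6 = 5/36
  d_1[s_2] = 0*1/2 + 2/3*1/3 + 1/3*1/4 + 0*7/12 = 11/36
  d_1[s_3] = 0*1/3 + 2/3*1/4 + 1/3*1/2 + 0*1/12 = 1/3
  d_1[s_4] = 0*1/12 + 2/3*1/4 + 1/3*1/6 + 0*1/6 = 2/9
d_1 = (s_1=5/36, s_2=11/36, s_3=1/3, s_4=2/9)
  d_2[s_1] = 5/36*1/12 + 11/36*1/6 + 1/3*1/12 + 2/9*1/6 = 55/432
  d_2[s_2] = 5/36*1/2 + 11/36*1/3 + 1/3*1/4 + 2/9*7/12 = 83/216
  d_2[s_3] = 5/36*1/3 + 11/36*1/4 + 1/3*1/2 + 2/9*1/12 = 133/432
  d_2[s_4] = 5/36*1/12 + 11/36*1/4 + 1/3*1/6 + 2/9*1/6 = 13/72
d_2 = (s_1=55/432, s_2=83/216, s_3=133/432, s_4=13/72)
  d_3[s_1] = 55/432*1/12 + 83/216*1/6 + 133/432*1/12 + 13/72*1/6 = 169/1296
  d_3[s_2] = 55/432*1/2 + 83/216*1/3 + 133/432*1/4 + 13/72*7/12 = 1939/5184
  d_3[s_3] = 55/432*1/3 + 83/216*1/4 + 133/432*1/2 + 13/72*1/12 = 797/2592
  d_3[s_4] = 55/432*1/12 + 83/216*1/4 + 133/432*1/6 + 13/72*1/6 = 325/1728
d_3 = (s_1=169/1296, s_2=1939/5184, s_3=797/2592, s_4=325/1728)
  d_4[s_1] = 169/1296*1/12 + 1939/5184*1/6 + 797/2592*1/12 + 325/1728*1/6 = 4049/31104
  d_4[s_2] = 169/1296*1/2 + 1939/5184*1/3 + 797/2592*1/4 + 325/1728*7/12 = 23419/62208
  d_4[s_3] = 169/1296*1/3 + 1939/5184*1/4 + 797/2592*1/2 + 325/1728*1/12 = 4765/15552
  d_4[s_4] = 169/1296*1/12 + 1939/5184*1/4 + 797/2592*1/6 + 325/1728*1/6 = 3877/20736
d_4 = (s_1=4049/31104, s_2=23419/62208, s_3=4765/15552, s_4=3877/20736)

Answer: 4049/31104 23419/62208 4765/15552 3877/20736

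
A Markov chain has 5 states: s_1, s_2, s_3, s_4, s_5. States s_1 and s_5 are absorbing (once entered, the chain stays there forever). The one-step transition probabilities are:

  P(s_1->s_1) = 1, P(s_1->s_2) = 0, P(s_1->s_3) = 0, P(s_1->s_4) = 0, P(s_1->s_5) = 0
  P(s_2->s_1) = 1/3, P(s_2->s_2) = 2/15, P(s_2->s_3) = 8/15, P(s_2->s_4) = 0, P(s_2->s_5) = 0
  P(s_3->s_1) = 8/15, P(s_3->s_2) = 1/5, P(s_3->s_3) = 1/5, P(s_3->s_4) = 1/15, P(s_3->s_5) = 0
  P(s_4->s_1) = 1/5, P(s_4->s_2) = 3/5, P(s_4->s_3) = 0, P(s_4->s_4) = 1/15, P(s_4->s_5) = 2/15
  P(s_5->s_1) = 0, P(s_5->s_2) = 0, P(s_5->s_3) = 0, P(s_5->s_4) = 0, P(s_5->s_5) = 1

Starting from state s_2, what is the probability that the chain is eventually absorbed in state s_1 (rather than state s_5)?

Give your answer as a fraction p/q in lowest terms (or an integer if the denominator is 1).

Let a_i = P(absorbed in s_1 | start in state i).
Boundary conditions: a_s_1 = 1, a_s_5 = 0.
For each transient state i, a_i = sum_j P(i->j) * a_j:
  a_s_2 = 1/3*a_s_1 + 2/15*a_s_2 + 8/15*a_s_3 + 0*a_s_4 + 0*a_s_5
  a_s_3 = 8/15*a_s_1 + 1/5*a_s_2 + 1/5*a_s_3 + 1/15*a_s_4 + 0*a_s_5
  a_s_4 = 1/5*a_s_1 + 3/5*a_s_2 + 0*a_s_3 + 1/15*a_s_4 + 2/15*a_s_5

Substituting a_s_1 = 1 and a_s_5 = 0, rearrange to (I - Q) a = r where r[i] = P(i -> s_1):
  [13/15, -8/15, 0] . (a_s_2, a_s_3, a_s_4) = 1/3
  [-1/5, 4/5, -1/15] . (a_s_2, a_s_3, a_s_4) = 8/15
  [-3/5, 0, 14/15] . (a_s_2, a_s_3, a_s_4) = 1/5

Solving yields:
  a_s_2 = 110/111
  a_s_3 = 875/888
  a_s_4 = 63/74

Starting state is s_2, so the absorption probability is a_s_2 = 110/111.

Answer: 110/111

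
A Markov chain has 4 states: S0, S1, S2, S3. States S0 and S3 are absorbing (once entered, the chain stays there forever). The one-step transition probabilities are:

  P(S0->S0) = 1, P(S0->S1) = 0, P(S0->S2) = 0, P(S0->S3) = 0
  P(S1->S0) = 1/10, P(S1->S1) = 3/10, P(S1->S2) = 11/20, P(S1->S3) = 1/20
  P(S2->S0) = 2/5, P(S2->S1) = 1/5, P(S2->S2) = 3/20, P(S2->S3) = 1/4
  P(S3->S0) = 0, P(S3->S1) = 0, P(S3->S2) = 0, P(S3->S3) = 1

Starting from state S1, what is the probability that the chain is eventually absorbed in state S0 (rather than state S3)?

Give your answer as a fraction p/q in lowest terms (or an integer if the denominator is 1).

Let a_i = P(absorbed in S0 | start in state i).
Boundary conditions: a_S0 = 1, a_S3 = 0.
For each transient state i, a_i = sum_j P(i->j) * a_j:
  a_S1 = 1/10*a_S0 + 3/10*a_S1 + 11/20*a_S2 + 1/20*a_S3
  a_S2 = 2/5*a_S0 + 1/5*a_S1 + 3/20*a_S2 + 1/4*a_S3

Substituting a_S0 = 1 and a_S3 = 0, rearrange to (I - Q) a = r where r[i] = P(i -> S0):
  [7/10, -11/20] . (a_S1, a_S2) = 1/10
  [-1/5, 17/20] . (a_S1, a_S2) = 2/5

Solving yields:
  a_S1 = 61/97
  a_S2 = 60/97

Starting state is S1, so the absorption probability is a_S1 = 61/97.

Answer: 61/97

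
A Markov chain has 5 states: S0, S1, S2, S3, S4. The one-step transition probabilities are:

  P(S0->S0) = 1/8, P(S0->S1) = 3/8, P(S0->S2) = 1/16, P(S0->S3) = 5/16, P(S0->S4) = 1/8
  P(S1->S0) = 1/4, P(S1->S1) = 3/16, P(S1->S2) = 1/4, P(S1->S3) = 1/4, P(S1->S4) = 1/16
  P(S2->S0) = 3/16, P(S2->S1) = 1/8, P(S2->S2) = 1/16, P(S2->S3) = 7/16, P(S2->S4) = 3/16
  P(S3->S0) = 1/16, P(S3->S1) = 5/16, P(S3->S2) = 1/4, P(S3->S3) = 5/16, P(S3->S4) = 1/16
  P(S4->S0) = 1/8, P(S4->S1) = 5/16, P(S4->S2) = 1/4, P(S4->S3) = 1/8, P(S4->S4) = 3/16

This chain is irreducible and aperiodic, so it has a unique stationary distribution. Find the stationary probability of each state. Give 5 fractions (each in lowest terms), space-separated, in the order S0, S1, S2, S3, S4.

The stationary distribution satisfies pi = pi * P, i.e.:
  pi_S0 = 1/8*pi_S0 + 1/4*pi_S1 + 3/16*pi_S2 + 1/16*pi_S3 + 1/8*pi_S4
  pi_S1 = 3/8*pi_S0 + 3/16*pi_S1 + 1/8*pi_S2 + 5/16*pi_S3 + 5/16*pi_S4
  pi_S2 = 1/16*pi_S0 + 1/4*pi_S1 + 1/16*pi_S2 + 1/4*pi_S3 + 1/4*pi_S4
  pi_S3 = 5/16*pi_S0 + 1/4*pi_S1 + 7/16*pi_S2 + 5/16*pi_S3 + 1/8*pi_S4
  pi_S4 = 1/8*pi_S0 + 1/16*pi_S1 + 3/16*pi_S2 + 1/16*pi_S3 + 3/16*pi_S4
with normalization: pi_S0 + pi_S1 + pi_S2 + pi_S3 + pi_S4 = 1.

Using the first 4 balance equations plus normalization, the linear system A*pi = b is:
  [-7/8, 1/4, 3/16, 1/16, 1/8] . pi = 0
  [3/8, -13/16, 1/8, 5/16, 5/16] . pi = 0
  [1/16, 1/4, -15/16, 1/4, 1/4] . pi = 0
  [5/16, 1/4, 7/16, -11/16, 1/8] . pi = 0
  [1, 1, 1, 1, 1] . pi = 1

Solving yields:
  pi_S0 = 1796/11987
  pi_S1 = 18337/71922
  pi_S2 = 2240/11987
  pi_S3 = 10771/35961
  pi_S4 = 2609/23974

Verification (pi * P):
  1796/11987*1/8 + 18337/71922*1/4 + 2240/11987*3/16 + 10771/35961*1/16 + 2609/23974*1/8 = 1796/11987 = pi_S0  (ok)
  1796/11987*3/8 + 18337/71922*3/16 + 2240/11987*1/8 + 10771/35961*5/16 + 2609/23974*5/16 = 18337/71922 = pi_S1  (ok)
  1796/11987*1/16 + 18337/71922*1/4 + 2240/11987*1/16 + 10771/35961*1/4 + 2609/23974*1/4 = 2240/11987 = pi_S2  (ok)
  1796/11987*5/16 + 18337/71922*1/4 + 2240/11987*7/16 + 10771/35961*5/16 + 2609/23974*1/8 = 10771/35961 = pi_S3  (ok)
  1796/11987*1/8 + 18337/71922*1/16 + 2240/11987*3/16 + 10771/35961*1/16 + 2609/23974*3/16 = 2609/23974 = pi_S4  (ok)

Answer: 1796/11987 18337/71922 2240/11987 10771/35961 2609/23974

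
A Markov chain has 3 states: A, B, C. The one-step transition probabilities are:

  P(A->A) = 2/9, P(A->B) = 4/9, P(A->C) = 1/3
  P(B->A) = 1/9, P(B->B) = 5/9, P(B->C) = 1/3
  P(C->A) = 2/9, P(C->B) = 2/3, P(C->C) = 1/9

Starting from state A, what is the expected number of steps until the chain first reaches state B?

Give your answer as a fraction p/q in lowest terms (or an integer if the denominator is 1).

Answer: 99/50

Derivation:
Let h_i = expected steps to first reach B from state i.
Boundary: h_B = 0.
First-step equations for the other states:
  h_A = 1 + 2/9*h_A + 4/9*h_B + 1/3*h_C
  h_C = 1 + 2/9*h_A + 2/3*h_B + 1/9*h_C

Substituting h_B = 0 and rearranging gives the linear system (I - Q) h = 1:
  [7/9, -1/3] . (h_A, h_C) = 1
  [-2/9, 8/9] . (h_A, h_C) = 1

Solving yields:
  h_A = 99/50
  h_C = 81/50

Starting state is A, so the expected hitting time is h_A = 99/50.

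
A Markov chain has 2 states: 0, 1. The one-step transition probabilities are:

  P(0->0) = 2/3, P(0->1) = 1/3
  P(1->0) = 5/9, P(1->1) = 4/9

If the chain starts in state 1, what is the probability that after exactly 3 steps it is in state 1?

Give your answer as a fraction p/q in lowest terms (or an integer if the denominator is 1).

Answer: 274/729

Derivation:
Computing P^3 by repeated multiplication:
P^1 =
  0: [2/3, 1/3]
  1: [5/9, 4/9]
P^2 =
  0: [17/27, 10/27]
  1: [50/81, 31/81]
P^3 =
  0: [152/243, 91/243]
  1: [455/729, 274/729]

(P^3)[1 -> 1] = 274/729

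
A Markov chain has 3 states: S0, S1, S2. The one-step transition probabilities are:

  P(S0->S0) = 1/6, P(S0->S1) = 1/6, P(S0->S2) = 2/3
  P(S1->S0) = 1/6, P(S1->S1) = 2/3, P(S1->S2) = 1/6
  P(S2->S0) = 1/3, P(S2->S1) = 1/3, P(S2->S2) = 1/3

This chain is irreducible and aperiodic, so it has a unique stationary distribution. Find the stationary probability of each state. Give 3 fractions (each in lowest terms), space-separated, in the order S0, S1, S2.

The stationary distribution satisfies pi = pi * P, i.e.:
  pi_S0 = 1/6*pi_S0 + 1/6*pi_S1 + 1/3*pi_S2
  pi_S1 = 1/6*pi_S0 + 2/3*pi_S1 + 1/3*pi_S2
  pi_S2 = 2/3*pi_S0 + 1/6*pi_S1 + 1/3*pi_S2
with normalization: pi_S0 + pi_S1 + pi_S2 = 1.

Using the first 2 balance equations plus normalization, the linear system A*pi = b is:
  [-5/6, 1/6, 1/3] . pi = 0
  [1/6, -1/3, 1/3] . pi = 0
  [1, 1, 1] . pi = 1

Solving yields:
  pi_S0 = 2/9
  pi_S1 = 4/9
  pi_S2 = 1/3

Verification (pi * P):
  2/9*1/6 + 4/9*1/6 + 1/3*1/3 = 2/9 = pi_S0  (ok)
  2/9*1/6 + 4/9*2/3 + 1/3*1/3 = 4/9 = pi_S1  (ok)
  2/9*2/3 + 4/9*1/6 + 1/3*1/3 = 1/3 = pi_S2  (ok)

Answer: 2/9 4/9 1/3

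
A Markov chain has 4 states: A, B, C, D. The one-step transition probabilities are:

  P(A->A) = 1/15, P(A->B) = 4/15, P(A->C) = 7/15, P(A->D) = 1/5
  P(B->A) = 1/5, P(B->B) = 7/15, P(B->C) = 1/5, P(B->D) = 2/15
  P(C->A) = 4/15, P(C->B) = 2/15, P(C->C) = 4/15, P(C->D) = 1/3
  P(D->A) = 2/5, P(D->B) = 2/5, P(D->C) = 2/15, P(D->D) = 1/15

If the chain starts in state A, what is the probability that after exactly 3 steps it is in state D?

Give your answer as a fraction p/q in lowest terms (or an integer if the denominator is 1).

Computing P^3 by repeated multiplication:
P^1 =
  A: [1/15, 4/15, 7/15, 1/5]
  B: [1/5, 7/15, 1/5, 2/15]
  C: [4/15, 2/15, 4/15, 1/3]
  D: [2/5, 2/5, 2/15, 1/15]
P^2 =
  A: [59/225, 64/225, 53/225, 49/225]
  B: [16/75, 79/225, 58/225, 8/45]
  C: [56/225, 68/225, 4/15, 41/225]
  D: [38/225, 76/225, 14/45, 41/225]
P^3 =
  A: [757/3375, 1084/3375, 61/225, 619/3375]
  B: [757/3375, 367/1125, 59/225, 632/3375]
  C: [746/3375, 1066/3375, 34/125, 43/225]
  D: [88/375, 214/675, 856/3375, 73/375]

(P^3)[A -> D] = 619/3375

Answer: 619/3375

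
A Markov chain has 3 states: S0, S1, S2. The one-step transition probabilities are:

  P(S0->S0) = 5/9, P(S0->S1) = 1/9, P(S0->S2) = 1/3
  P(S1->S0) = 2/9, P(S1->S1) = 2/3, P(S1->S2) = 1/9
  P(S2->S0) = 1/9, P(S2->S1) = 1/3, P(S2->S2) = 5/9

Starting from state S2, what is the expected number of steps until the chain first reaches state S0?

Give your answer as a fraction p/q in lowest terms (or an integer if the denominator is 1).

Let h_i = expected steps to first reach S0 from state i.
Boundary: h_S0 = 0.
First-step equations for the other states:
  h_S1 = 1 + 2/9*h_S0 + 2/3*h_S1 + 1/9*h_S2
  h_S2 = 1 + 1/9*h_S0 + 1/3*h_S1 + 5/9*h_S2

Substituting h_S0 = 0 and rearranging gives the linear system (I - Q) h = 1:
  [1/3, -1/9] . (h_S1, h_S2) = 1
  [-1/3, 4/9] . (h_S1, h_S2) = 1

Solving yields:
  h_S1 = 5
  h_S2 = 6

Starting state is S2, so the expected hitting time is h_S2 = 6.

Answer: 6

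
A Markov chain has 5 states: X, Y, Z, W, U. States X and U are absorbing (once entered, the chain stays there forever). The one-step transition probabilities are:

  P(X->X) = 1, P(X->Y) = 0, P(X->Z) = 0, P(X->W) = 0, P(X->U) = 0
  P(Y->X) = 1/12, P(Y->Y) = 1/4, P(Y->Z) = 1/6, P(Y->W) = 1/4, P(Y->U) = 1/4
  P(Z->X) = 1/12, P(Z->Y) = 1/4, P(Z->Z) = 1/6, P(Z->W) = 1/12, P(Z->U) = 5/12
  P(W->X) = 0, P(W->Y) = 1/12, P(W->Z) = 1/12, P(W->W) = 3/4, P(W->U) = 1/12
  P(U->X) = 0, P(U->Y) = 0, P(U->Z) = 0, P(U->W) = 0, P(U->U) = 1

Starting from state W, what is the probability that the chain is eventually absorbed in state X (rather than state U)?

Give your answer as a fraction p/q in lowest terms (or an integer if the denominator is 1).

Answer: 12/101

Derivation:
Let a_i = P(absorbed in X | start in state i).
Boundary conditions: a_X = 1, a_U = 0.
For each transient state i, a_i = sum_j P(i->j) * a_j:
  a_Y = 1/12*a_X + 1/4*a_Y + 1/6*a_Z + 1/4*a_W + 1/4*a_U
  a_Z = 1/12*a_X + 1/4*a_Y + 1/6*a_Z + 1/12*a_W + 5/12*a_U
  a_W = 0*a_X + 1/12*a_Y + 1/12*a_Z + 3/4*a_W + 1/12*a_U

Substituting a_X = 1 and a_U = 0, rearrange to (I - Q) a = r where r[i] = P(i -> X):
  [3/4, -1/6, -1/4] . (a_Y, a_Z, a_W) = 1/12
  [-1/4, 5/6, -1/12] . (a_Y, a_Z, a_W) = 1/12
  [-1/12, -1/12, 1/4] . (a_Y, a_Z, a_W) = 0

Solving yields:
  a_Y = 19/101
  a_Z = 17/101
  a_W = 12/101

Starting state is W, so the absorption probability is a_W = 12/101.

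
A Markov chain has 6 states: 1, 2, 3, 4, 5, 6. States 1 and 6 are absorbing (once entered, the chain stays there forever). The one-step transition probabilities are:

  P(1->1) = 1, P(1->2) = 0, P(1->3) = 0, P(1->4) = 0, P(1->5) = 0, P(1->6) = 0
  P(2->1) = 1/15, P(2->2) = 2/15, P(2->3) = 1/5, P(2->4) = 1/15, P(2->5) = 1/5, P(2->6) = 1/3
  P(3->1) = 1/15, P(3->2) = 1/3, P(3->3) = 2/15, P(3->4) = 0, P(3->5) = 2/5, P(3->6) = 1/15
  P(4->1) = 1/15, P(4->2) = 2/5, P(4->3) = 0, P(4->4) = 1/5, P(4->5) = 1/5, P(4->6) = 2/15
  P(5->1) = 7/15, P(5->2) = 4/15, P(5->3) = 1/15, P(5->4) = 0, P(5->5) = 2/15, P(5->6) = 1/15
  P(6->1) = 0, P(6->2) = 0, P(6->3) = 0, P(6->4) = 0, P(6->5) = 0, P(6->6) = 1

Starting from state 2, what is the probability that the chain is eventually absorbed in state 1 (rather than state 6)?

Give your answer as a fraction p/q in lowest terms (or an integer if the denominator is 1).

Let a_i = P(absorbed in 1 | start in state i).
Boundary conditions: a_1 = 1, a_6 = 0.
For each transient state i, a_i = sum_j P(i->j) * a_j:
  a_2 = 1/15*a_1 + 2/15*a_2 + 1/5*a_3 + 1/15*a_4 + 1/5*a_5 + 1/3*a_6
  a_3 = 1/15*a_1 + 1/3*a_2 + 2/15*a_3 + 0*a_4 + 2/5*a_5 + 1/15*a_6
  a_4 = 1/15*a_1 + 2/5*a_2 + 0*a_3 + 1/5*a_4 + 1/5*a_5 + 2/15*a_6
  a_5 = 7/15*a_1 + 4/15*a_2 + 1/15*a_3 + 0*a_4 + 2/15*a_5 + 1/15*a_6

Substituting a_1 = 1 and a_6 = 0, rearrange to (I - Q) a = r where r[i] = P(i -> 1):
  [13/15, -1/5, -1/15, -1/5] . (a_2, a_3, a_4, a_5) = 1/15
  [-1/3, 13/15, 0, -2/5] . (a_2, a_3, a_4, a_5) = 1/15
  [-2/5, 0, 4/5, -1/5] . (a_2, a_3, a_4, a_5) = 1/15
  [-4/15, -1/15, 0, 13/15] . (a_2, a_3, a_4, a_5) = 7/15

Solving yields:
  a_2 = 7687/19023
  a_3 = 10616/19023
  a_4 = 8785/19023
  a_5 = 4475/6341

Starting state is 2, so the absorption probability is a_2 = 7687/19023.

Answer: 7687/19023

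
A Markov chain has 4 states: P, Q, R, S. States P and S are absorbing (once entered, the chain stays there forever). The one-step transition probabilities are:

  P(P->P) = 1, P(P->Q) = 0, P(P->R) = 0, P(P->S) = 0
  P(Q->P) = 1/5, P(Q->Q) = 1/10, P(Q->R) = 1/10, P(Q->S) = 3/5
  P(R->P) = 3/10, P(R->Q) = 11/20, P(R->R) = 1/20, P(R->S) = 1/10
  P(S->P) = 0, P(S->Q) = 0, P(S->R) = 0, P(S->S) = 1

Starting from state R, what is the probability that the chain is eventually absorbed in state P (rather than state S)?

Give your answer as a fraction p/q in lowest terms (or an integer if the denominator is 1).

Let a_i = P(absorbed in P | start in state i).
Boundary conditions: a_P = 1, a_S = 0.
For each transient state i, a_i = sum_j P(i->j) * a_j:
  a_Q = 1/5*a_P + 1/10*a_Q + 1/10*a_R + 3/5*a_S
  a_R = 3/10*a_P + 11/20*a_Q + 1/20*a_R + 1/10*a_S

Substituting a_P = 1 and a_S = 0, rearrange to (I - Q) a = r where r[i] = P(i -> P):
  [9/10, -1/10] . (a_Q, a_R) = 1/5
  [-11/20, 19/20] . (a_Q, a_R) = 3/10

Solving yields:
  a_Q = 11/40
  a_R = 19/40

Starting state is R, so the absorption probability is a_R = 19/40.

Answer: 19/40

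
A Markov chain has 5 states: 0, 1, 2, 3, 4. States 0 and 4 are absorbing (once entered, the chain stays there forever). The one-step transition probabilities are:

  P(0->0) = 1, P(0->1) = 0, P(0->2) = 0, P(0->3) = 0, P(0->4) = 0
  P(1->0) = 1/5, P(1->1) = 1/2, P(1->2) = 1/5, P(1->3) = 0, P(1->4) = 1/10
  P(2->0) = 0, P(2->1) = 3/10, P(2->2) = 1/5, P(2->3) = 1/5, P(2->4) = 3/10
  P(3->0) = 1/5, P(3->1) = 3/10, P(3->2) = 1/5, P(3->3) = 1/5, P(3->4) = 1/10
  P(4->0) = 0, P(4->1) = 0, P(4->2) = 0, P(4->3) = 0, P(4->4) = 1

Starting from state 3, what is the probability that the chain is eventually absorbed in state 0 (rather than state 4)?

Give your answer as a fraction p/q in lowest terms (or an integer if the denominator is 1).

Answer: 8/15

Derivation:
Let a_i = P(absorbed in 0 | start in state i).
Boundary conditions: a_0 = 1, a_4 = 0.
For each transient state i, a_i = sum_j P(i->j) * a_j:
  a_1 = 1/5*a_0 + 1/2*a_1 + 1/5*a_2 + 0*a_3 + 1/10*a_4
  a_2 = 0*a_0 + 3/10*a_1 + 1/5*a_2 + 1/5*a_3 + 3/10*a_4
  a_3 = 1/5*a_0 + 3/10*a_1 + 1/5*a_2 + 1/5*a_3 + 1/10*a_4

Substituting a_0 = 1 and a_4 = 0, rearrange to (I - Q) a = r where r[i] = P(i -> 0):
  [1/2, -1/5, 0] . (a_1, a_2, a_3) = 1/5
  [-3/10, 4/5, -1/5] . (a_1, a_2, a_3) = 0
  [-3/10, -1/5, 4/5] . (a_1, a_2, a_3) = 1/5

Solving yields:
  a_1 = 8/15
  a_2 = 1/3
  a_3 = 8/15

Starting state is 3, so the absorption probability is a_3 = 8/15.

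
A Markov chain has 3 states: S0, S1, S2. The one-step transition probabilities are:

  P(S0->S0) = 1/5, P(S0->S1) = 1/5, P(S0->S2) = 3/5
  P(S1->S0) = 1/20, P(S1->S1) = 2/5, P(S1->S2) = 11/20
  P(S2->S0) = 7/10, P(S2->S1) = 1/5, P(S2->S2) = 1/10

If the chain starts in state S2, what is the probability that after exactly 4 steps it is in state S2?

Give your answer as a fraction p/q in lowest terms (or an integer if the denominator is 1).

Answer: 2143/5000

Derivation:
Computing P^4 by repeated multiplication:
P^1 =
  S0: [1/5, 1/5, 3/5]
  S1: [1/20, 2/5, 11/20]
  S2: [7/10, 1/5, 1/10]
P^2 =
  S0: [47/100, 6/25, 29/100]
  S1: [83/200, 7/25, 61/200]
  S2: [11/50, 6/25, 27/50]
P^3 =
  S0: [309/1000, 31/125, 443/1000]
  S1: [621/2000, 32/125, 867/2000]
  S2: [217/500, 31/125, 159/500]
P^4 =
  S0: [3843/10000, 156/625, 3661/10000]
  S1: [7567/20000, 157/625, 7409/20000]
  S2: [1609/5000, 156/625, 2143/5000]

(P^4)[S2 -> S2] = 2143/5000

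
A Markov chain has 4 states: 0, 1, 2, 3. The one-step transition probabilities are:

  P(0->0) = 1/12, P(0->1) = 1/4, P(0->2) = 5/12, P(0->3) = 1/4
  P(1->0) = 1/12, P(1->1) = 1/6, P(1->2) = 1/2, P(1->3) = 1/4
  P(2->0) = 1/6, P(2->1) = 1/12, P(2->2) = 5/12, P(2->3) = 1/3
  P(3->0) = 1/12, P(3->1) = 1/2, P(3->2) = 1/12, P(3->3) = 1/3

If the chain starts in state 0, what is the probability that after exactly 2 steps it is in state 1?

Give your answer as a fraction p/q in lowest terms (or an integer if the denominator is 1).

Answer: 2/9

Derivation:
Computing P^2 by repeated multiplication:
P^1 =
  0: [1/12, 1/4, 5/12, 1/4]
  1: [1/12, 1/6, 1/2, 1/4]
  2: [1/6, 1/12, 5/12, 1/3]
  3: [1/12, 1/2, 1/12, 1/3]
P^2 =
  0: [17/144, 2/9, 17/48, 11/36]
  1: [1/8, 31/144, 25/72, 5/16]
  2: [17/144, 37/144, 5/16, 5/16]
  3: [13/144, 5/18, 25/72, 41/144]

(P^2)[0 -> 1] = 2/9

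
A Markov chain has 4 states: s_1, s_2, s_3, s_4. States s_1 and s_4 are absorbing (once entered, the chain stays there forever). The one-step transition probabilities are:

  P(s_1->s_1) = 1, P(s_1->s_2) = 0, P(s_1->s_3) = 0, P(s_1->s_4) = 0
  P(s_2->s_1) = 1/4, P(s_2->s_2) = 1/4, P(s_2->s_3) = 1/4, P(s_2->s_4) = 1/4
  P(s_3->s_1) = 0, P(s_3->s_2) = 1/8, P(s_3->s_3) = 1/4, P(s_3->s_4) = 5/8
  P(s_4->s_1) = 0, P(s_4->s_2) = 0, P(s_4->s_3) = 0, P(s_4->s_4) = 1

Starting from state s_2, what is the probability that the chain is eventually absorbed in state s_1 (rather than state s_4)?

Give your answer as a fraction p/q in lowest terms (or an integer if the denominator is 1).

Answer: 6/17

Derivation:
Let a_i = P(absorbed in s_1 | start in state i).
Boundary conditions: a_s_1 = 1, a_s_4 = 0.
For each transient state i, a_i = sum_j P(i->j) * a_j:
  a_s_2 = 1/4*a_s_1 + 1/4*a_s_2 + 1/4*a_s_3 + 1/4*a_s_4
  a_s_3 = 0*a_s_1 + 1/8*a_s_2 + 1/4*a_s_3 + 5/8*a_s_4

Substituting a_s_1 = 1 and a_s_4 = 0, rearrange to (I - Q) a = r where r[i] = P(i -> s_1):
  [3/4, -1/4] . (a_s_2, a_s_3) = 1/4
  [-1/8, 3/4] . (a_s_2, a_s_3) = 0

Solving yields:
  a_s_2 = 6/17
  a_s_3 = 1/17

Starting state is s_2, so the absorption probability is a_s_2 = 6/17.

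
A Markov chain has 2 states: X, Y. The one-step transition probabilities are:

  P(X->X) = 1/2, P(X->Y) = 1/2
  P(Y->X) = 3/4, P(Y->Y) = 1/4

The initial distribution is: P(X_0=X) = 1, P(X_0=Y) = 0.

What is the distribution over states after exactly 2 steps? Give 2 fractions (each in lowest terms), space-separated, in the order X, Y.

Answer: 5/8 3/8

Derivation:
Propagating the distribution step by step (d_{t+1} = d_t * P):
d_0 = (X=1, Y=0)
  d_1[X] = 1*1/2 + 0*3/4 = 1/2
  d_1[Y] = 1*1/2 + 0*1/4 = 1/2
d_1 = (X=1/2, Y=1/2)
  d_2[X] = 1/2*1/2 + 1/2*3/4 = 5/8
  d_2[Y] = 1/2*1/2 + 1/2*1/4 = 3/8
d_2 = (X=5/8, Y=3/8)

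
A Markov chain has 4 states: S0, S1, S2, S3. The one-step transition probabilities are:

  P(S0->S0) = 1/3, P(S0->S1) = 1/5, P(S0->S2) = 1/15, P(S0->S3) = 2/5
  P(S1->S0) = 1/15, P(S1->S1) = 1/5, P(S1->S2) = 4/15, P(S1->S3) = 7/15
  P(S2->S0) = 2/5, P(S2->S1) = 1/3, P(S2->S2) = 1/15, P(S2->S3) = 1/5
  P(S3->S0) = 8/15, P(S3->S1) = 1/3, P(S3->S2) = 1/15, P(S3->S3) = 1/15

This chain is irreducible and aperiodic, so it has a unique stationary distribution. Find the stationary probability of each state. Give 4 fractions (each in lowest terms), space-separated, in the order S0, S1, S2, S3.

Answer: 1451/4368 557/2184 257/2184 1289/4368

Derivation:
The stationary distribution satisfies pi = pi * P, i.e.:
  pi_S0 = 1/3*pi_S0 + 1/15*pi_S1 + 2/5*pi_S2 + 8/15*pi_S3
  pi_S1 = 1/5*pi_S0 + 1/5*pi_S1 + 1/3*pi_S2 + 1/3*pi_S3
  pi_S2 = 1/15*pi_S0 + 4/15*pi_S1 + 1/15*pi_S2 + 1/15*pi_S3
  pi_S3 = 2/5*pi_S0 + 7/15*pi_S1 + 1/5*pi_S2 + 1/15*pi_S3
with normalization: pi_S0 + pi_S1 + pi_S2 + pi_S3 = 1.

Using the first 3 balance equations plus normalization, the linear system A*pi = b is:
  [-2/3, 1/15, 2/5, 8/15] . pi = 0
  [1/5, -4/5, 1/3, 1/3] . pi = 0
  [1/15, 4/15, -14/15, 1/15] . pi = 0
  [1, 1, 1, 1] . pi = 1

Solving yields:
  pi_S0 = 1451/4368
  pi_S1 = 557/2184
  pi_S2 = 257/2184
  pi_S3 = 1289/4368

Verification (pi * P):
  1451/4368*1/3 + 557/2184*1/15 + 257/2184*2/5 + 1289/4368*8/15 = 1451/4368 = pi_S0  (ok)
  1451/4368*1/5 + 557/2184*1/5 + 257/2184*1/3 + 1289/4368*1/3 = 557/2184 = pi_S1  (ok)
  1451/4368*1/15 + 557/2184*4/15 + 257/2184*1/15 + 1289/4368*1/15 = 257/2184 = pi_S2  (ok)
  1451/4368*2/5 + 557/2184*7/15 + 257/2184*1/5 + 1289/4368*1/15 = 1289/4368 = pi_S3  (ok)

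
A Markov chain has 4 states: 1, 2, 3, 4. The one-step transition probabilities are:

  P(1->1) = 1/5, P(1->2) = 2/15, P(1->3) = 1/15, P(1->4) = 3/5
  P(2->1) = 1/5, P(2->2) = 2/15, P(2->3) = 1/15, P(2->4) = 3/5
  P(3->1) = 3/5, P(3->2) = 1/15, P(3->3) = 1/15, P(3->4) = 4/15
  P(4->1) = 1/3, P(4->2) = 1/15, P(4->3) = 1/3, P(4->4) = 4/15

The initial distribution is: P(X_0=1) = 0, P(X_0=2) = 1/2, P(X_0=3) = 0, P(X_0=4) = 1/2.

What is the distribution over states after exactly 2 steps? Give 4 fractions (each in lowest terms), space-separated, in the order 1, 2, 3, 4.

Answer: 76/225 41/450 41/225 7/18

Derivation:
Propagating the distribution step by step (d_{t+1} = d_t * P):
d_0 = (1=0, 2=1/2, 3=0, 4=1/2)
  d_1[1] = 0*1/5 + 1/2*1/5 + 0*3/5 + 1/2*1/3 = 4/15
  d_1[2] = 0*2/15 + 1/2*2/15 + 0*1/15 + 1/2*1/15 = 1/10
  d_1[3] = 0*1/15 + 1/2*1/15 + 0*1/15 + 1/2*1/3 = 1/5
  d_1[4] = 0*3/5 + 1/2*3/5 + 0*4/15 + 1/2*4/15 = 13/30
d_1 = (1=4/15, 2=1/10, 3=1/5, 4=13/30)
  d_2[1] = 4/15*1/5 + 1/10*1/5 + 1/5*3/5 + 13/30*1/3 = 76/225
  d_2[2] = 4/15*2/15 + 1/10*2/15 + 1/5*1/15 + 13/30*1/15 = 41/450
  d_2[3] = 4/15*1/15 + 1/10*1/15 + 1/5*1/15 + 13/30*1/3 = 41/225
  d_2[4] = 4/15*3/5 + 1/10*3/5 + 1/5*4/15 + 13/30*4/15 = 7/18
d_2 = (1=76/225, 2=41/450, 3=41/225, 4=7/18)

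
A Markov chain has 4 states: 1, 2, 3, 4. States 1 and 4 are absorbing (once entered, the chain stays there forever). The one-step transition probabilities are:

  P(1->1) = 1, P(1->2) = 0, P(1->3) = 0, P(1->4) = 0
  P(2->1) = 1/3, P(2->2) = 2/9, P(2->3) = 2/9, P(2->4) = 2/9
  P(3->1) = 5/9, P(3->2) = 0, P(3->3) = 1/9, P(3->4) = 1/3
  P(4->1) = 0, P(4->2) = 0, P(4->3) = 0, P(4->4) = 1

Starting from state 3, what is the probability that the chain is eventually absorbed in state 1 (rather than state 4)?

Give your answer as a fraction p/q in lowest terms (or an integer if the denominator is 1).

Let a_i = P(absorbed in 1 | start in state i).
Boundary conditions: a_1 = 1, a_4 = 0.
For each transient state i, a_i = sum_j P(i->j) * a_j:
  a_2 = 1/3*a_1 + 2/9*a_2 + 2/9*a_3 + 2/9*a_4
  a_3 = 5/9*a_1 + 0*a_2 + 1/9*a_3 + 1/3*a_4

Substituting a_1 = 1 and a_4 = 0, rearrange to (I - Q) a = r where r[i] = P(i -> 1):
  [7/9, -2/9] . (a_2, a_3) = 1/3
  [0, 8/9] . (a_2, a_3) = 5/9

Solving yields:
  a_2 = 17/28
  a_3 = 5/8

Starting state is 3, so the absorption probability is a_3 = 5/8.

Answer: 5/8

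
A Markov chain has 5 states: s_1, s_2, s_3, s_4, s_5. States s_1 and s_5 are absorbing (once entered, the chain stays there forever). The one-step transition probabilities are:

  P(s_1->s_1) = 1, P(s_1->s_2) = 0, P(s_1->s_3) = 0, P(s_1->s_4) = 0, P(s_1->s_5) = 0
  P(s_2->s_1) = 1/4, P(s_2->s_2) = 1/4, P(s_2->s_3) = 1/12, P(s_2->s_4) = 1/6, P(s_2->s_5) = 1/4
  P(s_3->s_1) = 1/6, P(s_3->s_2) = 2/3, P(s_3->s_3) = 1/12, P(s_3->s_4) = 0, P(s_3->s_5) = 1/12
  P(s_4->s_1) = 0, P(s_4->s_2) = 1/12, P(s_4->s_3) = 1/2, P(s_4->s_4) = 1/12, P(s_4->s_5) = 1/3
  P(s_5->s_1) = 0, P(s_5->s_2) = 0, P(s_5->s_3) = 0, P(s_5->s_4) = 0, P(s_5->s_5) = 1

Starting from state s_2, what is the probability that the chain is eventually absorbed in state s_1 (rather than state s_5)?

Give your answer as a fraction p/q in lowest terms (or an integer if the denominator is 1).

Let a_i = P(absorbed in s_1 | start in state i).
Boundary conditions: a_s_1 = 1, a_s_5 = 0.
For each transient state i, a_i = sum_j P(i->j) * a_j:
  a_s_2 = 1/4*a_s_1 + 1/4*a_s_2 + 1/12*a_s_3 + 1/6*a_s_4 + 1/4*a_s_5
  a_s_3 = 1/6*a_s_1 + 2/3*a_s_2 + 1/12*a_s_3 + 0*a_s_4 + 1/12*a_s_5
  a_s_4 = 0*a_s_1 + 1/12*a_s_2 + 1/2*a_s_3 + 1/12*a_s_4 + 1/3*a_s_5

Substituting a_s_1 = 1 and a_s_5 = 0, rearrange to (I - Q) a = r where r[i] = P(i -> s_1):
  [3/4, -1/12, -1/6] . (a_s_2, a_s_3, a_s_4) = 1/4
  [-2/3, 11/12, 0] . (a_s_2, a_s_3, a_s_4) = 1/6
  [-1/12, -1/2, 11/12] . (a_s_2, a_s_3, a_s_4) = 0

Solving yields:
  a_s_2 = 409/883
  a_s_3 = 458/883
  a_s_4 = 287/883

Starting state is s_2, so the absorption probability is a_s_2 = 409/883.

Answer: 409/883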